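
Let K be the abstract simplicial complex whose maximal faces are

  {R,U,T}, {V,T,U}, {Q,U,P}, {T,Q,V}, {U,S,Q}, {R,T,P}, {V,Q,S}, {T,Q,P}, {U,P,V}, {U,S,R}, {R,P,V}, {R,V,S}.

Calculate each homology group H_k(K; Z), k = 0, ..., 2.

Take the total order P < Q < R < S < T < U < V on the vertex set. Then K (dimension 2) consists of the simplices:

  0-simplices (7): P, Q, R, S, T, U, V
  1-simplices (18): PQ, PR, PT, PU, PV, QS, QT, QU, QV, RS, RT, RU, RV, SU, SV, TU, TV, UV
  2-simplices (12): PQT, PQU, PRT, PRV, PUV, QSU, QSV, QTV, RSU, RSV, RTU, TUV

giving chain groups C_0 ≅ Z^7, C_1 ≅ Z^18, C_2 ≅ Z^12.

∂_1: C_1 → C_0 maps an edge to its endpoints' difference, ∂[p,q] = q − p.
As a 7×18 matrix over Z this has rank 6, with invariant factors (1,1,1,1,1,1).

The boundary map ∂_2: C_2 → C_1 sends each 2-simplex [p,q,r] to [q,r] − [p,r] + [p,q]. For instance
  ∂QSU = SU − QU + QS,
  ∂QTV = TV − QV + QT.
This gives a 18×12 integer matrix of rank 12; reducing to Smith normal form yields diagonal entries (1,1,1,1,1,1,1,1,1,1,1,2).

Computing H_k = (kernel of ∂_k) / (image of ∂_{k+1}):

  H_0: rank C_0 − rank ∂_1 = 7 − 6 = 1, and the invariant factors of ∂_1 are all 1, so H_0 = Z.
  H_1: rank ker ∂_1 − rank ∂_2 = (18 − 6) − 12 = 0, and ∂_2 has invariant factor 2 > 1, so H_1 = Z/2.
  H_2: rank ker ∂_2 − rank ∂_3 = (12 − 12) − 0 = 0, and there is no ∂_3, so H_2 = 0.

As a check, the Euler characteristic is 7 − 18 + 12 = 1, which agrees with 1 − 0 + 0 = 1.

H_0 = Z,  H_1 = Z/2,  H_2 = 0.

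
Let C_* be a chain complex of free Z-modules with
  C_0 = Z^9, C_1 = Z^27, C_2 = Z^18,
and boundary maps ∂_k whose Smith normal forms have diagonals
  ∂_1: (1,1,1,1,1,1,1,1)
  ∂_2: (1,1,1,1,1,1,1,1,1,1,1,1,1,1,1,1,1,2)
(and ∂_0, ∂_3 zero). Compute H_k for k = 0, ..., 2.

H_0: b_0 = 9 − 0 − 8 = 1; torsion from ∂_1 factors > 1: none. So H_0 = Z.
H_1: b_1 = 27 − 8 − 18 = 1; torsion from ∂_2 factors > 1: [2]. So H_1 = Z ⊕ Z/2.
H_2: b_2 = 18 − 18 − 0 = 0; torsion from ∂_3 factors > 1: none. So H_2 = 0.

H_0 = Z,  H_1 = Z ⊕ Z/2,  H_2 = 0.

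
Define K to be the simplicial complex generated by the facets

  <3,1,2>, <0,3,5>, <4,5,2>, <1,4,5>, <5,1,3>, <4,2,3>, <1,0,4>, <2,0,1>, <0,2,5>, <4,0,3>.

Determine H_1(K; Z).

H_1 ≅ Z/2.

Take the total order 0 < 1 < 2 < 3 < 4 < 5 on the vertex set. Then K (dimension 2) consists of the simplices:

  0-simplices (6): [0], [1], [2], [3], [4], [5]
  1-simplices (15): [0,1], [0,2], [0,3], [0,4], [0,5], [1,2], [1,3], [1,4], [1,5], [2,3], [2,4], [2,5], [3,4], [3,5], [4,5]
  2-simplices (10): [0,1,2], [0,1,4], [0,2,5], [0,3,4], [0,3,5], [1,2,3], [1,3,5], [1,4,5], [2,3,4], [2,4,5]

Hence C_0 ≅ Z^6, C_1 ≅ Z^15, C_2 ≅ Z^10.

∂_1: C_1 → C_0 sends each edge [p,q] (with p < q) to q − p.
As a 6×15 matrix over Z this has rank 5, with invariant factors (1,1,1,1,1).

The boundary map ∂_2: C_2 → C_1 maps a triangle to the signed sum of its edges. For instance
  ∂[2,3,4] = [3,4] − [2,4] + [2,3],
  ∂[1,4,5] = [4,5] − [1,5] + [1,4].
The resulting 15×10 matrix has rank 10, and its Smith normal form has invariant factors (1,1,1,1,1,1,1,1,1,2).

Reading off H_k = ker ∂_k / im ∂_{k+1}:

  H_1: rank ker ∂_1 − rank ∂_2 = (15 − 5) − 10 = 0, and ∂_2 has invariant factor 2 > 1, so H_1 ≅ Z/2.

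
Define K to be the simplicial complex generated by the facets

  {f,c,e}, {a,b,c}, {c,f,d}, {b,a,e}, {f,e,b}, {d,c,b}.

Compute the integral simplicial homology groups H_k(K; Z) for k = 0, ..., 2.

H_0 ≅ Z,  H_1 ≅ Z,  H_2 = 0.

Order the vertices as a < b < c < d < e < f. Listing each simplex with vertices in this order, K has dimension 2 with simplices:

  0-simplices (6): a, b, c, d, e, f
  1-simplices (12): ab, ac, ae, bc, bd, be, bf, cd, ce, cf, df, ef
  2-simplices (6): abc, abe, bcd, bef, cdf, cef

so the chain groups are C_0 ≅ Z^6, C_1 ≅ Z^12, C_2 ≅ Z^6.

Boundary ∂_1: C_1 → C_0 sends each edge [p,q] (with p < q) to q − p.
The 6×12 boundary matrix has rank 5 and Smith normal form diag(1,1,1,1,1).

∂_2: C_2 → C_1 maps a triangle to the signed sum of its edges. For instance
  ∂cef = ef − cf + ce,
  ∂bef = ef − bf + be.
This gives a 12×6 integer matrix of rank 6; reducing to Smith normal form yields diagonal entries (1,1,1,1,1,1).

Now H_k = ker ∂_k / im ∂_{k+1}, so:

  H_0: rank C_0 − rank ∂_1 = 6 − 5 = 1, and the invariant factors of ∂_1 are all 1, so H_0 = Z.
  H_1: rank ker ∂_1 − rank ∂_2 = (12 − 5) − 6 = 1, and the invariant factors of ∂_2 are all 1, so H_1 = Z.
  H_2: rank ker ∂_2 − rank ∂_3 = (6 − 6) − 0 = 0, and there is no ∂_3, so H_2 = 0.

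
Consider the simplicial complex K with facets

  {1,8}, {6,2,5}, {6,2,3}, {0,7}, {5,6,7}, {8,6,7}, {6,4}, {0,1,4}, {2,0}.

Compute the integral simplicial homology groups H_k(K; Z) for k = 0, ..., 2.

Take the total order 0 < 1 < 2 < 3 < 4 < 5 < 6 < 7 < 8 on the vertex set. Then K (dimension 2) consists of the simplices:

  0-simplices (9): [0], [1], [2], [3], [4], [5], [6], [7], [8]
  1-simplices (16): [0,1], [0,2], [0,4], [0,7], [1,4], [1,8], [2,3], [2,5], [2,6], [3,6], [4,6], [5,6], [5,7], [6,7], [6,8], [7,8]
  2-simplices (5): [0,1,4], [2,3,6], [2,5,6], [5,6,7], [6,7,8]

Hence C_0 ≅ Z^9, C_1 ≅ Z^16, C_2 ≅ Z^5.

∂_1: C_1 → C_0 sends each edge [p,q] (with p < q) to q − p. For instance
  ∂[0,2] = [2] − [0].
This gives a 9×16 integer matrix of rank 8; reducing to Smith normal form yields diagonal entries (1,1,1,1,1,1,1,1).

Boundary ∂_2: C_2 → C_1 sends each 2-simplex [p,q,r] to [q,r] − [p,r] + [p,q]. For instance
  ∂[2,5,6] = [5,6] − [2,6] + [2,5],
  ∂[2,3,6] = [3,6] − [2,6] + [2,3].
The 16×5 boundary matrix has rank 5 and Smith normal form diag(1,1,1,1,1).

Reading off H_k = ker ∂_k / im ∂_{k+1}:

  H_0: rank C_0 − rank ∂_1 = 9 − 8 = 1, and the invariant factors of ∂_1 are all 1, so H_0 ≅ Z.
  H_1: rank ker ∂_1 − rank ∂_2 = (16 − 8) − 5 = 3, and the invariant factors of ∂_2 are all 1, so H_1 ≅ Z^3.
  H_2: rank ker ∂_2 − rank ∂_3 = (5 − 5) − 0 = 0, and there is no ∂_3, so H_2 ≅ 0.

H_0 ≅ Z,  H_1 ≅ Z^3,  H_2 = 0.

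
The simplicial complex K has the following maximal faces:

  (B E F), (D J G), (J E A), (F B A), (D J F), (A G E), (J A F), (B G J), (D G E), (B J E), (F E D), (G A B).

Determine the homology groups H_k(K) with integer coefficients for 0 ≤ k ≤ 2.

Fix the vertex order A < B < D < E < F < G < J and write every simplex with vertices in increasing order. Then dim K = 2 and the simplices of K are:

  0-simplices (7): A, B, D, E, F, G, J
  1-simplices (18): AB, AE, AF, AG, AJ, BE, BF, BG, BJ, DE, DF, DG, DJ, EF, EG, EJ, FJ, GJ
  2-simplices (12): ABF, ABG, AEG, AEJ, AFJ, BEF, BEJ, BGJ, DEF, DEG, DFJ, DGJ

giving chain groups C_0 ≅ Z^7, C_1 ≅ Z^18, C_2 ≅ Z^12.

∂_1: C_1 → C_0 maps an edge to its endpoints' difference, ∂[p,q] = q − p. For instance
  ∂AF = F − A.
This gives a 7×18 integer matrix of rank 6; reducing to Smith normal form yields diagonal entries (1,1,1,1,1,1).

Boundary ∂_2: C_2 → C_1 sends each 2-simplex [p,q,r] to [q,r] − [p,r] + [p,q]. For instance
  ∂AEG = EG − AG + AE,
  ∂ABG = BG − AG + AB.
As a 18×12 matrix over Z this has rank 12, with invariant factors (1,1,1,1,1,1,1,1,1,1,1,2).

Now H_k = ker ∂_k / im ∂_{k+1}, so:

  H_0: rank C_0 − rank ∂_1 = 7 − 6 = 1, and the invariant factors of ∂_1 are all 1, so H_0 ≅ Z.
  H_1: rank ker ∂_1 − rank ∂_2 = (18 − 6) − 12 = 0, and ∂_2 has invariant factor 2 > 1, so H_1 ≅ Z/2.
  H_2: rank ker ∂_2 − rank ∂_3 = (12 − 12) − 0 = 0, and there is no ∂_3, so H_2 ≅ 0.

As a check, the Euler characteristic is 7 − 18 + 12 = 1, which agrees with 1 − 0 + 0 = 1.
(K is a triangulation of the real projective plane RP^2.)

H_0 = Z,  H_1 = Z/2,  H_2 = 0.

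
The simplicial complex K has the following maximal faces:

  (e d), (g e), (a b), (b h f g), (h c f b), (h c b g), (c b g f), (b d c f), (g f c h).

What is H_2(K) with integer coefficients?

H_2 ≅ 0.

Fix the vertex order a < b < c < d < e < f < g < h and write every simplex with vertices in increasing order. Then dim K = 3 and the simplices of K are:

  0-simplices (8): a, b, c, d, e, f, g, h
  1-simplices (16): ab, bc, bd, bf, bg, bh, cd, cf, cg, ch, de, df, eg, fg, fh, gh
  2-simplices (13): bcd, bcf, bcg, bch, bdf, bfg, bfh, bgh, cdf, cfg, cfh, cgh, fgh
  3-simplices (6): bcdf, bcfg, bcfh, bcgh, bfgh, cfgh

giving chain groups C_0 ≅ Z^8, C_1 ≅ Z^16, C_2 ≅ Z^13, C_3 ≅ Z^6.

Boundary ∂_1: C_1 → C_0 sends each edge [p,q] (with p < q) to q − p. For instance
  ∂gh = h − g.
The resulting 8×16 matrix has rank 7, and its Smith normal form has invariant factors (1,1,1,1,1,1,1).

The boundary map ∂_2: C_2 → C_1 maps a triangle to the signed sum of its edges. For instance
  ∂bfg = fg − bg + bf,
  ∂cdf = df − cf + cd.
This gives a 16×13 integer matrix of rank 8; reducing to Smith normal form yields diagonal entries (1,1,1,1,1,1,1,1).

∂_3: C_3 → C_2 sends each 3-simplex σ to the alternating sum Σ_i (−1)^i (σ with its i-th vertex removed). For instance
  ∂cfgh = fgh − cgh + cfh − cfg,
  ∂bcfh = cfh − bfh + bch − bcf.
The resulting 13×6 matrix has rank 5, and its Smith normal form has invariant factors (1,1,1,1,1).

Reading off H_k = ker ∂_k / im ∂_{k+1}:

  H_2: rank ker ∂_2 − rank ∂_3 = (13 − 8) − 5 = 0, and the invariant factors of ∂_3 are all 1, so H_2 ≅ 0.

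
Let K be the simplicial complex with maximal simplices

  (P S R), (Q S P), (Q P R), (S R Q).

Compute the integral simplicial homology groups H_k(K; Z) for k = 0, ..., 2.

K has 4 vertices, 6 edges, 4 triangles.
rank ∂_0 = 0, rank ∂_1 = 3 ⇒ b_0 = 4 − 0 − 3 = 1; all invariant factors of ∂_1 are 1 so no torsion. So H_0 ≅ Z.
rank ∂_1 = 3, rank ∂_2 = 3 ⇒ b_1 = 6 − 3 − 3 = 0; all invariant factors of ∂_2 are 1 so no torsion. So H_1 ≅ 0.
rank ∂_2 = 3, rank ∂_3 = 0 ⇒ b_2 = 4 − 3 − 0 = 1. So H_2 ≅ Z.

H_0 = Z,  H_1 = 0,  H_2 = Z.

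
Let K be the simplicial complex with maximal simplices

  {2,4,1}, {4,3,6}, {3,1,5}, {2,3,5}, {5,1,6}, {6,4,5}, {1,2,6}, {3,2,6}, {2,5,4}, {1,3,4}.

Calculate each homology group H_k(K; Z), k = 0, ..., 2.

Take the total order 1 < 2 < 3 < 4 < 5 < 6 on the vertex set. Then K (dimension 2) consists of the simplices:

  0-simplices (6): [1], [2], [3], [4], [5], [6]
  1-simplices (15): [1,2], [1,3], [1,4], [1,5], [1,6], [2,3], [2,4], [2,5], [2,6], [3,4], [3,5], [3,6], [4,5], [4,6], [5,6]
  2-simplices (10): [1,2,4], [1,2,6], [1,3,4], [1,3,5], [1,5,6], [2,3,5], [2,3,6], [2,4,5], [3,4,6], [4,5,6]

so the chain groups are C_0 ≅ Z^6, C_1 ≅ Z^15, C_2 ≅ Z^10.

∂_1: C_1 → C_0 is given by ∂[p,q] = [q] − [p]. For instance
  ∂[1,5] = [5] − [1].
The 6×15 boundary matrix has rank 5 and Smith normal form diag(1,1,1,1,1).

The boundary map ∂_2: C_2 → C_1 sends each 2-simplex [p,q,r] to [q,r] − [p,r] + [p,q]. For instance
  ∂[2,4,5] = [4,5] − [2,5] + [2,4],
  ∂[1,2,6] = [2,6] − [1,6] + [1,2].
The resulting 15×10 matrix has rank 10, and its Smith normal form has invariant factors (1,1,1,1,1,1,1,1,1,2).

Now H_k = ker ∂_k / im ∂_{k+1}, so:

  H_0: rank C_0 − rank ∂_1 = 6 − 5 = 1, and the invariant factors of ∂_1 are all 1, so H_0 = Z.
  H_1: rank ker ∂_1 − rank ∂_2 = (15 − 5) − 10 = 0, and ∂_2 has invariant factor 2 > 1, so H_1 = Z/2.
  H_2: rank ker ∂_2 − rank ∂_3 = (10 − 10) − 0 = 0, and there is no ∂_3, so H_2 = 0.

H_0 = Z,  H_1 = Z/2,  H_2 = 0.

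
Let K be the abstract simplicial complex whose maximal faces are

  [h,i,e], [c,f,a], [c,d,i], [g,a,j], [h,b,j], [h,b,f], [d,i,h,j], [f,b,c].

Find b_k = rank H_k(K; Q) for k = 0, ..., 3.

b_0 = 1, b_1 = 2, b_2 = 0, b_3 = 0.

Take the total order a < b < c < d < e < f < g < h < i < j on the vertex set. Then K (dimension 3) consists of the simplices:

  0-simplices (10): a, b, c, d, e, f, g, h, i, j
  1-simplices (21): ac, af, ag, aj, bc, bf, bh, bj, cd, cf, ci, dh, di, dj, eh, ei, fh, gj, hi, hj, ij
  2-simplices (11): acf, agj, bcf, bfh, bhj, cdi, dhi, dhj, dij, ehi, hij
  3-simplices (1): dhij

Hence C_0 ≅ Z^10, C_1 ≅ Z^21, C_2 ≅ Z^11, C_3 ≅ Z^1.

∂_1: C_1 → C_0 is given by ∂[p,q] = [q] − [p]. For instance
  ∂hj = j − h.
The 10×21 boundary matrix has rank 9 and Smith normal form diag(1,1,1,1,1,1,1,1,1).

∂_2: C_2 → C_1 acts by ∂[p,q,r] = [q,r] − [p,r] + [p,q]. For instance
  ∂cdi = di − ci + cd,
  ∂ehi = hi − ei + eh.
The 21×11 boundary matrix has rank 10 and Smith normal form diag(1,1,1,1,1,1,1,1,1,1).

The boundary map ∂_3: C_3 → C_2 sends each 3-simplex σ to the alternating sum Σ_i (−1)^i (σ with its i-th vertex removed). For instance
  ∂dhij = hij − dij + dhj − dhi.
This gives a 11×1 integer matrix of rank 1; reducing to Smith normal form yields diagonal entries (1).

Reading off H_k = ker ∂_k / im ∂_{k+1}:

  H_0: rank C_0 − rank ∂_1 = 10 − 9 = 1, and the invariant factors of ∂_1 are all 1, so H_0 = Z.
  H_1: rank ker ∂_1 − rank ∂_2 = (21 − 9) − 10 = 2, and the invariant factors of ∂_2 are all 1, so H_1 = Z^2.
  H_2: rank ker ∂_2 − rank ∂_3 = (11 − 10) − 1 = 0, and the invariant factors of ∂_3 are all 1, so H_2 = 0.
  H_3: rank ker ∂_3 − rank ∂_4 = (1 − 1) − 0 = 0, and there is no ∂_4, so H_3 = 0.

Hence the Betti numbers are b_0 = 1, b_1 = 2, b_2 = 0, b_3 = 0.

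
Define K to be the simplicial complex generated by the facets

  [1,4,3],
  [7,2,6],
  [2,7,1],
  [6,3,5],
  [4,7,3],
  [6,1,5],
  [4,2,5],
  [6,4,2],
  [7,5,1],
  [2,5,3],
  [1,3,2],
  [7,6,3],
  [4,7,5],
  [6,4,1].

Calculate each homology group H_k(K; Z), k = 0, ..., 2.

H_0 ≅ Z,  H_1 ≅ Z^2,  H_2 ≅ Z.

We work with the vertex ordering 1 < 2 < 3 < 4 < 5 < 6 < 7. The simplices of K, each written with vertices in increasing order, are:

  0-simplices (7): [1], [2], [3], [4], [5], [6], [7]
  1-simplices (21): [1,2], [1,3], [1,4], [1,5], [1,6], [1,7], [2,3], [2,4], [2,5], [2,6], [2,7], [3,4], [3,5], [3,6], [3,7], [4,5], [4,6], [4,7], [5,6], [5,7], [6,7]
  2-simplices (14): [1,2,3], [1,2,7], [1,3,4], [1,4,6], [1,5,6], [1,5,7], [2,3,5], [2,4,5], [2,4,6], [2,6,7], [3,4,7], [3,5,6], [3,6,7], [4,5,7]

giving chain groups C_0 ≅ Z^7, C_1 ≅ Z^21, C_2 ≅ Z^14.

Boundary ∂_1: C_1 → C_0 is given by ∂[p,q] = [q] − [p]. For instance
  ∂[5,7] = [7] − [5].
As a 7×21 matrix over Z this has rank 6, with invariant factors (1,1,1,1,1,1).

The boundary map ∂_2: C_2 → C_1 maps a triangle to the signed sum of its edges. For instance
  ∂[1,4,6] = [4,6] − [1,6] + [1,4],
  ∂[3,4,7] = [4,7] − [3,7] + [3,4].
As a 21×14 matrix over Z this has rank 13, with invariant factors (1,1,1,1,1,1,1,1,1,1,1,1,1).

Reading off H_k = ker ∂_k / im ∂_{k+1}:

  H_0: rank C_0 − rank ∂_1 = 7 − 6 = 1, and the invariant factors of ∂_1 are all 1, so H_0 ≅ Z.
  H_1: rank ker ∂_1 − rank ∂_2 = (21 − 6) − 13 = 2, and the invariant factors of ∂_2 are all 1, so H_1 ≅ Z^2.
  H_2: rank ker ∂_2 − rank ∂_3 = (14 − 13) − 0 = 1, and there is no ∂_3, so H_2 ≅ Z.

As a check, the Euler characteristic is 7 − 21 + 14 = 0, which agrees with 1 − 2 + 1 = 0.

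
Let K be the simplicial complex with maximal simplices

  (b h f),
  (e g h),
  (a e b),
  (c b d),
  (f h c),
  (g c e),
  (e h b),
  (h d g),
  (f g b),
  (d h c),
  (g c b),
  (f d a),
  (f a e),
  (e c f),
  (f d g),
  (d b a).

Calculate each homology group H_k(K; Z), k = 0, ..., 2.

H_0 = Z,  H_1 = Z^2,  H_2 = Z.

K has 8 vertices, 24 edges, 16 triangles.
rank ∂_0 = 0, rank ∂_1 = 7 ⇒ b_0 = 8 − 0 − 7 = 1; all invariant factors of ∂_1 are 1 so no torsion. So H_0 = Z.
rank ∂_1 = 7, rank ∂_2 = 15 ⇒ b_1 = 24 − 7 − 15 = 2; all invariant factors of ∂_2 are 1 so no torsion. So H_1 = Z^2.
rank ∂_2 = 15, rank ∂_3 = 0 ⇒ b_2 = 16 − 15 − 0 = 1. So H_2 = Z.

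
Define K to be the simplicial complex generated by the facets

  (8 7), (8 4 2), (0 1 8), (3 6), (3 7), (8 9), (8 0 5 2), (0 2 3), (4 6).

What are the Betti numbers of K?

We work with the vertex ordering 0 < 1 < 2 < 3 < 4 < 5 < 6 < 7 < 8 < 9. The simplices of K, each written with vertices in increasing order, are:

  0-simplices (10): [0], [1], [2], [3], [4], [5], [6], [7], [8], [9]
  1-simplices (17): [0,1], [0,2], [0,3], [0,5], [0,8], [1,8], [2,3], [2,4], [2,5], [2,8], [3,6], [3,7], [4,6], [4,8], [5,8], [7,8], [8,9]
  2-simplices (7): [0,1,8], [0,2,3], [0,2,5], [0,2,8], [0,5,8], [2,4,8], [2,5,8]
  3-simplices (1): [0,2,5,8]

Hence C_0 ≅ Z^10, C_1 ≅ Z^17, C_2 ≅ Z^7, C_3 ≅ Z^1.

The boundary map ∂_1: C_1 → C_0 sends each edge [p,q] (with p < q) to q − p. For instance
  ∂[7,8] = [8] − [7].
The 10×17 boundary matrix has rank 9 and Smith normal form diag(1,1,1,1,1,1,1,1,1).

Boundary ∂_2: C_2 → C_1 acts by ∂[p,q,r] = [q,r] − [p,r] + [p,q]. For instance
  ∂[2,5,8] = [5,8] − [2,8] + [2,5],
  ∂[0,2,8] = [2,8] − [0,8] + [0,2].
The resulting 17×7 matrix has rank 6, and its Smith normal form has invariant factors (1,1,1,1,1,1).

Boundary ∂_3: C_3 → C_2 sends each 3-simplex σ to the alternating sum Σ_i (−1)^i (σ with its i-th vertex removed). For instance
  ∂[0,2,5,8] = [2,5,8] − [0,5,8] + [0,2,8] − [0,2,5].
As a 7×1 matrix over Z this has rank 1, with invariant factors (1).

Now H_k = ker ∂_k / im ∂_{k+1}, so:

  H_0: rank C_0 − rank ∂_1 = 10 − 9 = 1, and the invariant factors of ∂_1 are all 1, so H_0 ≅ Z.
  H_1: rank ker ∂_1 − rank ∂_2 = (17 − 9) − 6 = 2, and the invariant factors of ∂_2 are all 1, so H_1 ≅ Z^2.
  H_2: rank ker ∂_2 − rank ∂_3 = (7 − 6) − 1 = 0, and the invariant factors of ∂_3 are all 1, so H_2 ≅ 0.
  H_3: rank ker ∂_3 − rank ∂_4 = (1 − 1) − 0 = 0, and there is no ∂_4, so H_3 ≅ 0.

Hence the Betti numbers are b_0 = 1, b_1 = 2, b_2 = 0, b_3 = 0.

b_0 = 1, b_1 = 2, b_2 = 0, b_3 = 0.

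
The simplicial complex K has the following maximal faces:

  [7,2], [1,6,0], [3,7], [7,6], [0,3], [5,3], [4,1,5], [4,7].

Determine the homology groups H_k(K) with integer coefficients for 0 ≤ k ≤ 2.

We work with the vertex ordering 0 < 1 < 2 < 3 < 4 < 5 < 6 < 7. The simplices of K, each written with vertices in increasing order, are:

  0-simplices (8): [0], [1], [2], [3], [4], [5], [6], [7]
  1-simplices (12): [0,1], [0,3], [0,6], [1,4], [1,5], [1,6], [2,7], [3,5], [3,7], [4,5], [4,7], [6,7]
  2-simplices (2): [0,1,6], [1,4,5]

so the chain groups are C_0 ≅ Z^8, C_1 ≅ Z^12, C_2 ≅ Z^2.

Boundary ∂_1: C_1 → C_0 is given by ∂[p,q] = [q] − [p].
As a 8×12 matrix over Z this has rank 7, with invariant factors (1,1,1,1,1,1,1).

Boundary ∂_2: C_2 → C_1 maps a triangle to the signed sum of its edges. For instance
  ∂[1,4,5] = [4,5] − [1,5] + [1,4],
  ∂[0,1,6] = [1,6] − [0,6] + [0,1].
The resulting 12×2 matrix has rank 2, and its Smith normal form has invariant factors (1,1).

Computing H_k = (kernel of ∂_k) / (image of ∂_{k+1}):

  H_0: rank C_0 − rank ∂_1 = 8 − 7 = 1, and the invariant factors of ∂_1 are all 1, so H_0 ≅ Z.
  H_1: rank ker ∂_1 − rank ∂_2 = (12 − 7) − 2 = 3, and the invariant factors of ∂_2 are all 1, so H_1 ≅ Z^3.
  H_2: rank ker ∂_2 − rank ∂_3 = (2 − 2) − 0 = 0, and there is no ∂_3, so H_2 ≅ 0.

As a check, the Euler characteristic is 8 − 12 + 2 = -2, which agrees with 1 − 3 + 0 = -2.

H_0 ≅ Z,  H_1 ≅ Z^3,  H_2 = 0.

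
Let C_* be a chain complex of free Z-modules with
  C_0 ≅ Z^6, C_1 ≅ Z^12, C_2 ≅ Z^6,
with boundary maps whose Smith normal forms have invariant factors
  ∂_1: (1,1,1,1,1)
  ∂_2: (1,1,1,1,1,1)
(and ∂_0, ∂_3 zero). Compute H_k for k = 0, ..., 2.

H_0 ≅ Z,  H_1 ≅ Z,  H_2 = 0.

H_0: b_0 = 6 − 0 − 5 = 1; torsion from ∂_1 factors > 1: none. So H_0 ≅ Z.
H_1: b_1 = 12 − 5 − 6 = 1; torsion from ∂_2 factors > 1: none. So H_1 ≅ Z.
H_2: b_2 = 6 − 6 − 0 = 0; torsion from ∂_3 factors > 1: none. So H_2 ≅ 0.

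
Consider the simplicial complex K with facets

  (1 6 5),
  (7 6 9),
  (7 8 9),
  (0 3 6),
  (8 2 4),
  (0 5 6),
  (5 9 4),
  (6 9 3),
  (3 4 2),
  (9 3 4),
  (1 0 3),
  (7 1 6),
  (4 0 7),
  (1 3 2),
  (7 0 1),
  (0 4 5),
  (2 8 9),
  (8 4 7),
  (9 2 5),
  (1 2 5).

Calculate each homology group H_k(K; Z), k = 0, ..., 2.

H_0 ≅ Z,  H_1 ≅ Z ⊕ Z_2,  H_2 = 0.

K has 10 vertices, 30 edges, 20 triangles.
rank ∂_0 = 0, rank ∂_1 = 9 ⇒ b_0 = 10 − 0 − 9 = 1; all invariant factors of ∂_1 are 1 so no torsion. So H_0 ≅ Z.
rank ∂_1 = 9, rank ∂_2 = 20 ⇒ b_1 = 30 − 9 − 20 = 1; ∂_2 has invariant factor(s) [2] giving torsion. So H_1 ≅ Z ⊕ Z_2.
rank ∂_2 = 20, rank ∂_3 = 0 ⇒ b_2 = 20 − 20 − 0 = 0. So H_2 ≅ 0.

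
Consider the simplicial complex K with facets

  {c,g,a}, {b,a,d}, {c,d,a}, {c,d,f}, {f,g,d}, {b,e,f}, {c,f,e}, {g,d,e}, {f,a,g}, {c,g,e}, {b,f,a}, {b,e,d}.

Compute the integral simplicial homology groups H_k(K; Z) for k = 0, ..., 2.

H_0 = Z,  H_1 = Z/2,  H_2 = 0.

Take the total order a < b < c < d < e < f < g on the vertex set. Then K (dimension 2) consists of the simplices:

  0-simplices (7): a, b, c, d, e, f, g
  1-simplices (18): ab, ac, ad, af, ag, bd, be, bf, cd, ce, cf, cg, de, df, dg, ef, eg, fg
  2-simplices (12): abd, abf, acd, acg, afg, bde, bef, cdf, cef, ceg, deg, dfg

Hence C_0 ≅ Z^7, C_1 ≅ Z^18, C_2 ≅ Z^12.

Boundary ∂_1: C_1 → C_0 is given by ∂[p,q] = [q] − [p]. For instance
  ∂bf = f − b.
The resulting 7×18 matrix has rank 6, and its Smith normal form has invariant factors (1,1,1,1,1,1).

The boundary map ∂_2: C_2 → C_1 acts by ∂[p,q,r] = [q,r] − [p,r] + [p,q]. For instance
  ∂bef = ef − bf + be,
  ∂acd = cd − ad + ac.
The resulting 18×12 matrix has rank 12, and its Smith normal form has invariant factors (1,1,1,1,1,1,1,1,1,1,1,2).

From H_k ≅ ker(∂_k) / im(∂_{k+1}) we obtain:

  H_0: rank C_0 − rank ∂_1 = 7 − 6 = 1, and the invariant factors of ∂_1 are all 1, so H_0 = Z.
  H_1: rank ker ∂_1 − rank ∂_2 = (18 − 6) − 12 = 0, and ∂_2 has invariant factor 2 > 1, so H_1 = Z/2.
  H_2: rank ker ∂_2 − rank ∂_3 = (12 − 12) − 0 = 0, and there is no ∂_3, so H_2 = 0.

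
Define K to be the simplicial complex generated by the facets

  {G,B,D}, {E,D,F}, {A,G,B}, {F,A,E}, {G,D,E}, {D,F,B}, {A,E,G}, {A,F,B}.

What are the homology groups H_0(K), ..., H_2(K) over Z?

H_0 = Z,  H_1 = 0,  H_2 = Z.

Fix the vertex order A < B < D < E < F < G and write every simplex with vertices in increasing order. Then dim K = 2 and the simplices of K are:

  0-simplices (6): A, B, D, E, F, G
  1-simplices (12): AB, AE, AF, AG, BD, BF, BG, DE, DF, DG, EF, EG
  2-simplices (8): ABF, ABG, AEF, AEG, BDF, BDG, DEF, DEG

so the chain groups are C_0 ≅ Z^6, C_1 ≅ Z^12, C_2 ≅ Z^8.

∂_1: C_1 → C_0 sends each edge [p,q] (with p < q) to q − p.
The resulting 6×12 matrix has rank 5, and its Smith normal form has invariant factors (1,1,1,1,1).

Boundary ∂_2: C_2 → C_1 sends each 2-simplex [p,q,r] to [q,r] − [p,r] + [p,q]. For instance
  ∂ABF = BF − AF + AB,
  ∂DEG = EG − DG + DE.
The resulting 12×8 matrix has rank 7, and its Smith normal form has invariant factors (1,1,1,1,1,1,1).

Computing H_k = (kernel of ∂_k) / (image of ∂_{k+1}):

  H_0: rank C_0 − rank ∂_1 = 6 − 5 = 1, and the invariant factors of ∂_1 are all 1, so H_0 = Z.
  H_1: rank ker ∂_1 − rank ∂_2 = (12 − 5) − 7 = 0, and the invariant factors of ∂_2 are all 1, so H_1 = 0.
  H_2: rank ker ∂_2 − rank ∂_3 = (8 − 7) − 0 = 1, and there is no ∂_3, so H_2 = Z.

(K is a triangulation of the 2-sphere S^2.)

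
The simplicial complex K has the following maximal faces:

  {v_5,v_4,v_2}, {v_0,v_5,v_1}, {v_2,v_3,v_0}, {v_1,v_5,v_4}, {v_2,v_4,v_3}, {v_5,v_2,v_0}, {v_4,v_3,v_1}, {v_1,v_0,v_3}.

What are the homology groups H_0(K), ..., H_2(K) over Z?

Take the total order v_0 < v_1 < v_2 < v_3 < v_4 < v_5 on the vertex set. Then K (dimension 2) consists of the simplices:

  0-simplices (6): [v_0], [v_1], [v_2], [v_3], [v_4], [v_5]
  1-simplices (12): [v_0,v_1], [v_0,v_2], [v_0,v_3], [v_0,v_5], [v_1,v_3], [v_1,v_4], [v_1,v_5], [v_2,v_3], [v_2,v_4], [v_2,v_5], [v_3,v_4], [v_4,v_5]
  2-simplices (8): [v_0,v_1,v_3], [v_0,v_1,v_5], [v_0,v_2,v_3], [v_0,v_2,v_5], [v_1,v_3,v_4], [v_1,v_4,v_5], [v_2,v_3,v_4], [v_2,v_4,v_5]

giving chain groups C_0 ≅ Z^6, C_1 ≅ Z^12, C_2 ≅ Z^8.

Boundary ∂_1: C_1 → C_0 sends each edge [p,q] (with p < q) to q − p.
The resulting 6×12 matrix has rank 5, and its Smith normal form has invariant factors (1,1,1,1,1).

Boundary ∂_2: C_2 → C_1 maps a triangle to the signed sum of its edges. For instance
  ∂[v_2,v_4,v_5] = [v_4,v_5] − [v_2,v_5] + [v_2,v_4],
  ∂[v_2,v_3,v_4] = [v_3,v_4] − [v_2,v_4] + [v_2,v_3].
The resulting 12×8 matrix has rank 7, and its Smith normal form has invariant factors (1,1,1,1,1,1,1).

Computing H_k = (kernel of ∂_k) / (image of ∂_{k+1}):

  H_0: rank C_0 − rank ∂_1 = 6 − 5 = 1, and the invariant factors of ∂_1 are all 1, so H_0 ≅ Z.
  H_1: rank ker ∂_1 − rank ∂_2 = (12 − 5) − 7 = 0, and the invariant factors of ∂_2 are all 1, so H_1 ≅ 0.
  H_2: rank ker ∂_2 − rank ∂_3 = (8 − 7) − 0 = 1, and there is no ∂_3, so H_2 ≅ Z.

(K is a triangulation of the 2-sphere S^2.)

H_0 ≅ Z,  H_1 = 0,  H_2 ≅ Z.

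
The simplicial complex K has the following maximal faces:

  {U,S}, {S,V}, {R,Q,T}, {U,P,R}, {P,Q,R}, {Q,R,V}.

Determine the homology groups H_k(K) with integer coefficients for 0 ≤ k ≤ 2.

H_0 = Z,  H_1 = Z,  H_2 = 0.

Fix the vertex order P < Q < R < S < T < U < V and write every simplex with vertices in increasing order. Then dim K = 2 and the simplices of K are:

  0-simplices (7): P, Q, R, S, T, U, V
  1-simplices (11): PQ, PR, PU, QR, QT, QV, RT, RU, RV, SU, SV
  2-simplices (4): PQR, PRU, QRT, QRV

Hence C_0 ≅ Z^7, C_1 ≅ Z^11, C_2 ≅ Z^4.

Boundary ∂_1: C_1 → C_0 maps an edge to its endpoints' difference, ∂[p,q] = q − p.
This gives a 7×11 integer matrix of rank 6; reducing to Smith normal form yields diagonal entries (1,1,1,1,1,1).

Boundary ∂_2: C_2 → C_1 acts by ∂[p,q,r] = [q,r] − [p,r] + [p,q]. For instance
  ∂QRT = RT − QT + QR,
  ∂PRU = RU − PU + PR.
This gives a 11×4 integer matrix of rank 4; reducing to Smith normal form yields diagonal entries (1,1,1,1).

Computing H_k = (kernel of ∂_k) / (image of ∂_{k+1}):

  H_0: rank C_0 − rank ∂_1 = 7 − 6 = 1, and the invariant factors of ∂_1 are all 1, so H_0 ≅ Z.
  H_1: rank ker ∂_1 − rank ∂_2 = (11 − 6) − 4 = 1, and the invariant factors of ∂_2 are all 1, so H_1 ≅ Z.
  H_2: rank ker ∂_2 − rank ∂_3 = (4 − 4) − 0 = 0, and there is no ∂_3, so H_2 ≅ 0.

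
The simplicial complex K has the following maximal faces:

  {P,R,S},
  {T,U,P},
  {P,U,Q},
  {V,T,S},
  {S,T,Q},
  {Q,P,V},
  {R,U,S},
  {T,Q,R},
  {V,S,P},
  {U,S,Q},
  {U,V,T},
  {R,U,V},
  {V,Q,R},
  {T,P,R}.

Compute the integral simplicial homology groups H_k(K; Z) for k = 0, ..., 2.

Fix the vertex order P < Q < R < S < T < U < V and write every simplex with vertices in increasing order. Then dim K = 2 and the simplices of K are:

  0-simplices (7): P, Q, R, S, T, U, V
  1-simplices (21): PQ, PR, PS, PT, PU, PV, QR, QS, QT, QU, QV, RS, RT, RU, RV, ST, SU, SV, TU, TV, UV
  2-simplices (14): PQU, PQV, PRS, PRT, PSV, PTU, QRT, QRV, QST, QSU, RSU, RUV, STV, TUV

giving chain groups C_0 ≅ Z^7, C_1 ≅ Z^21, C_2 ≅ Z^14.

∂_1: C_1 → C_0 sends each edge [p,q] (with p < q) to q − p. For instance
  ∂TU = U − T.
The resulting 7×21 matrix has rank 6, and its Smith normal form has invariant factors (1,1,1,1,1,1).

The boundary map ∂_2: C_2 → C_1 sends each 2-simplex [p,q,r] to [q,r] − [p,r] + [p,q]. For instance
  ∂PSV = SV − PV + PS,
  ∂PQU = QU − PU + PQ.
The 21×14 boundary matrix has rank 13 and Smith normal form diag(1,1,1,1,1,1,1,1,1,1,1,1,1).

Now H_k = ker ∂_k / im ∂_{k+1}, so:

  H_0: rank C_0 − rank ∂_1 = 7 − 6 = 1, and the invariant factors of ∂_1 are all 1, so H_0 ≅ Z.
  H_1: rank ker ∂_1 − rank ∂_2 = (21 − 6) − 13 = 2, and the invariant factors of ∂_2 are all 1, so H_1 ≅ Z^2.
  H_2: rank ker ∂_2 − rank ∂_3 = (14 − 13) − 0 = 1, and there is no ∂_3, so H_2 ≅ Z.

H_0 = Z,  H_1 = Z^2,  H_2 = Z.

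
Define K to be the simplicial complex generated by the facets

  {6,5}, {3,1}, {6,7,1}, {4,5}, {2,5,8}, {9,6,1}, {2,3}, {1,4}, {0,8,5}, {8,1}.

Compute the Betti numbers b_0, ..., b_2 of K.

Take the total order 0 < 1 < 2 < 3 < 4 < 5 < 6 < 7 < 8 < 9 on the vertex set. Then K (dimension 2) consists of the simplices:

  0-simplices (10): [0], [1], [2], [3], [4], [5], [6], [7], [8], [9]
  1-simplices (16): [0,5], [0,8], [1,3], [1,4], [1,6], [1,7], [1,8], [1,9], [2,3], [2,5], [2,8], [4,5], [5,6], [5,8], [6,7], [6,9]
  2-simplices (4): [0,5,8], [1,6,7], [1,6,9], [2,5,8]

Hence C_0 ≅ Z^10, C_1 ≅ Z^16, C_2 ≅ Z^4.

Boundary ∂_1: C_1 → C_0 maps an edge to its endpoints' difference, ∂[p,q] = q − p.
The resulting 10×16 matrix has rank 9, and its Smith normal form has invariant factors (1,1,1,1,1,1,1,1,1).

The boundary map ∂_2: C_2 → C_1 acts by ∂[p,q,r] = [q,r] − [p,r] + [p,q]. For instance
  ∂[2,5,8] = [5,8] − [2,8] + [2,5],
  ∂[0,5,8] = [5,8] − [0,8] + [0,5].
The resulting 16×4 matrix has rank 4, and its Smith normal form has invariant factors (1,1,1,1).

From H_k ≅ ker(∂_k) / im(∂_{k+1}) we obtain:

  H_0: rank C_0 − rank ∂_1 = 10 − 9 = 1, and the invariant factors of ∂_1 are all 1, so H_0 ≅ Z.
  H_1: rank ker ∂_1 − rank ∂_2 = (16 − 9) − 4 = 3, and the invariant factors of ∂_2 are all 1, so H_1 ≅ Z^3.
  H_2: rank ker ∂_2 − rank ∂_3 = (4 − 4) − 0 = 0, and there is no ∂_3, so H_2 ≅ 0.

Hence the Betti numbers are b_0 = 1, b_1 = 3, b_2 = 0.

b_0 = 1, b_1 = 3, b_2 = 0.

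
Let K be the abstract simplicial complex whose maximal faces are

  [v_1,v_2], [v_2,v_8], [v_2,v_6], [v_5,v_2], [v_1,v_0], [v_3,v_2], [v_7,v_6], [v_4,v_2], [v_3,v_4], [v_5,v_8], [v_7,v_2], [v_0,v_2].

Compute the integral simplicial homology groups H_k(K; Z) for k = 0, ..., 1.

Fix the vertex order v_0 < v_1 < v_2 < v_3 < v_4 < v_5 < v_6 < v_7 < v_8 and write every simplex with vertices in increasing order. Then dim K = 1 and the simplices of K are:

  0-simplices (9): [v_0], [v_1], [v_2], [v_3], [v_4], [v_5], [v_6], [v_7], [v_8]
  1-simplices (12): [v_0,v_1], [v_0,v_2], [v_1,v_2], [v_2,v_3], [v_2,v_4], [v_2,v_5], [v_2,v_6], [v_2,v_7], [v_2,v_8], [v_3,v_4], [v_5,v_8], [v_6,v_7]

Hence C_0 ≅ Z^9, C_1 ≅ Z^12.

Boundary ∂_1: C_1 → C_0 sends each edge [p,q] (with p < q) to q − p. For instance
  ∂[v_2,v_6] = [v_6] − [v_2].
This gives a 9×12 integer matrix of rank 8; reducing to Smith normal form yields diagonal entries (1,1,1,1,1,1,1,1).

Now H_k = ker ∂_k / im ∂_{k+1}, so:

  H_0: rank C_0 − rank ∂_1 = 9 − 8 = 1, and the invariant factors of ∂_1 are all 1, so H_0 = Z.
  H_1: rank ker ∂_1 − rank ∂_2 = (12 − 8) − 0 = 4, and there is no ∂_2, so H_1 = Z^4.

As a check, the Euler characteristic is 9 − 12 = -3, which agrees with 1 − 4 = -3.

H_0 ≅ Z,  H_1 ≅ Z^4.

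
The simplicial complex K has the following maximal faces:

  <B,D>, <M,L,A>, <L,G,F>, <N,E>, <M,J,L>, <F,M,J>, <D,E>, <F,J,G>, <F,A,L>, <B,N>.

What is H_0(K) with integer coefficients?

H_0 ≅ Z^2.

K has 10 vertices, 16 edges, 6 triangles.
rank ∂_0 = 0, rank ∂_1 = 8 ⇒ b_0 = 10 − 0 − 8 = 2; all invariant factors of ∂_1 are 1 so no torsion. So H_0 ≅ Z^2.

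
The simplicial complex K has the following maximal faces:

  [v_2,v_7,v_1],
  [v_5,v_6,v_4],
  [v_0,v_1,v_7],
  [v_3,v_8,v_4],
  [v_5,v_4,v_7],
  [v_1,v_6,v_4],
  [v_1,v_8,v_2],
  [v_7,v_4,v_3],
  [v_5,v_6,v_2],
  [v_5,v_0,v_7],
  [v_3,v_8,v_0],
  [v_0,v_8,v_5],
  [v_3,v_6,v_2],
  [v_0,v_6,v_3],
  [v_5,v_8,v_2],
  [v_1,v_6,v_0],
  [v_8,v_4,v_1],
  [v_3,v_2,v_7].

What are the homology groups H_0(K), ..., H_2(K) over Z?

H_0 ≅ Z,  H_1 ≅ Z^2,  H_2 ≅ Z.

Fix the vertex order v_0 < v_1 < v_2 < v_3 < v_4 < v_5 < v_6 < v_7 < v_8 and write every simplex with vertices in increasing order. Then dim K = 2 and the simplices of K are:

  0-simplices (9): [v_0], [v_1], [v_2], [v_3], [v_4], [v_5], [v_6], [v_7], [v_8]
  1-simplices (27): (27 of them)
  2-simplices (18): (18 of them)

so the chain groups are C_0 ≅ Z^9, C_1 ≅ Z^27, C_2 ≅ Z^18.

Boundary ∂_1: C_1 → C_0 maps an edge to its endpoints' difference, ∂[p,q] = q − p. For instance
  ∂[v_4,v_7] = [v_7] − [v_4].
The resulting 9×27 matrix has rank 8, and its Smith normal form has invariant factors (1,1,1,1,1,1,1,1).

∂_2: C_2 → C_1 maps a triangle to the signed sum of its edges. For instance
  ∂[v_1,v_4,v_6] = [v_4,v_6] − [v_1,v_6] + [v_1,v_4],
  ∂[v_1,v_2,v_8] = [v_2,v_8] − [v_1,v_8] + [v_1,v_2].
The 27×18 boundary matrix has rank 17 and Smith normal form diag(1,1,1,1,1,1,1,1,1,1,1,1,1,1,1,1,1).

Now H_k = ker ∂_k / im ∂_{k+1}, so:

  H_0: rank C_0 − rank ∂_1 = 9 − 8 = 1, and the invariant factors of ∂_1 are all 1, so H_0 = Z.
  H_1: rank ker ∂_1 − rank ∂_2 = (27 − 8) − 17 = 2, and the invariant factors of ∂_2 are all 1, so H_1 = Z^2.
  H_2: rank ker ∂_2 − rank ∂_3 = (18 − 17) − 0 = 1, and there is no ∂_3, so H_2 = Z.

As a check, the Euler characteristic is 9 − 27 + 18 = 0, which agrees with 1 − 2 + 1 = 0.
(K is a triangulation of the torus T^2.)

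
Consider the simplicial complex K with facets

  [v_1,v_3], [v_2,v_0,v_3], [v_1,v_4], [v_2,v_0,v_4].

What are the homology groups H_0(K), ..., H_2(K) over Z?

H_0 = Z,  H_1 = Z,  H_2 = 0.

We work with the vertex ordering v_0 < v_1 < v_2 < v_3 < v_4. The simplices of K, each written with vertices in increasing order, are:

  0-simplices (5): [v_0], [v_1], [v_2], [v_3], [v_4]
  1-simplices (7): [v_0,v_2], [v_0,v_3], [v_0,v_4], [v_1,v_3], [v_1,v_4], [v_2,v_3], [v_2,v_4]
  2-simplices (2): [v_0,v_2,v_3], [v_0,v_2,v_4]

so the chain groups are C_0 ≅ Z^5, C_1 ≅ Z^7, C_2 ≅ Z^2.

The boundary map ∂_1: C_1 → C_0 sends each edge [p,q] (with p < q) to q − p.
The resulting 5×7 matrix has rank 4, and its Smith normal form has invariant factors (1,1,1,1).

The boundary map ∂_2: C_2 → C_1 acts by ∂[p,q,r] = [q,r] − [p,r] + [p,q]. For instance
  ∂[v_0,v_2,v_4] = [v_2,v_4] − [v_0,v_4] + [v_0,v_2],
  ∂[v_0,v_2,v_3] = [v_2,v_3] − [v_0,v_3] + [v_0,v_2].
The resulting 7×2 matrix has rank 2, and its Smith normal form has invariant factors (1,1).

Now H_k = ker ∂_k / im ∂_{k+1}, so:

  H_0: rank C_0 − rank ∂_1 = 5 − 4 = 1, and the invariant factors of ∂_1 are all 1, so H_0 ≅ Z.
  H_1: rank ker ∂_1 − rank ∂_2 = (7 − 4) − 2 = 1, and the invariant factors of ∂_2 are all 1, so H_1 ≅ Z.
  H_2: rank ker ∂_2 − rank ∂_3 = (2 − 2) − 0 = 0, and there is no ∂_3, so H_2 ≅ 0.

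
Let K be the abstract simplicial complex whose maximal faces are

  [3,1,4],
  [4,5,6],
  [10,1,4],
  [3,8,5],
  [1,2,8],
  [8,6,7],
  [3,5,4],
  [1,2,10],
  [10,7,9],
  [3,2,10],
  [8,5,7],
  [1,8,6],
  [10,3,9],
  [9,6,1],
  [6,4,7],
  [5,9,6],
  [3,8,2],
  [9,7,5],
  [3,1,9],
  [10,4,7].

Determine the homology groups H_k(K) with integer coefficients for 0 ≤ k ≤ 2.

K has 10 vertices, 30 edges, 20 triangles.
rank ∂_0 = 0, rank ∂_1 = 9 ⇒ b_0 = 10 − 0 − 9 = 1; all invariant factors of ∂_1 are 1 so no torsion. So H_0 ≅ Z.
rank ∂_1 = 9, rank ∂_2 = 20 ⇒ b_1 = 30 − 9 − 20 = 1; ∂_2 has invariant factor(s) [2] giving torsion. So H_1 ≅ Z ⊕ Z/2.
rank ∂_2 = 20, rank ∂_3 = 0 ⇒ b_2 = 20 − 20 − 0 = 0. So H_2 ≅ 0.

H_0 ≅ Z,  H_1 ≅ Z ⊕ Z/2,  H_2 = 0.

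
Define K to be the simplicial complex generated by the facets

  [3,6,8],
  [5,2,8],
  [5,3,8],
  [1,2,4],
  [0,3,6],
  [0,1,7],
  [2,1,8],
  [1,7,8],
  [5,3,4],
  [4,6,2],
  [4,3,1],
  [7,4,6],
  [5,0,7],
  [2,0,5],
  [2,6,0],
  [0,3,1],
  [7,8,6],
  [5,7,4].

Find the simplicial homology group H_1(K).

Take the total order 0 < 1 < 2 < 3 < 4 < 5 < 6 < 7 < 8 on the vertex set. Then K (dimension 2) consists of the simplices:

  0-simplices (9): [0], [1], [2], [3], [4], [5], [6], [7], [8]
  1-simplices (27): (27 of them)
  2-simplices (18): [0,1,3], [0,1,7], [0,2,5], [0,2,6], [0,3,6], [0,5,7], [1,2,4], [1,2,8], [1,3,4], [1,7,8], [2,4,6], [2,5,8], [3,4,5], [3,5,8], [3,6,8], [4,5,7], [4,6,7], [6,7,8]

so the chain groups are C_0 ≅ Z^9, C_1 ≅ Z^27, C_2 ≅ Z^18.

The boundary map ∂_1: C_1 → C_0 maps an edge to its endpoints' difference, ∂[p,q] = q − p. For instance
  ∂[6,8] = [8] − [6].
This gives a 9×27 integer matrix of rank 8; reducing to Smith normal form yields diagonal entries (1,1,1,1,1,1,1,1).

The boundary map ∂_2: C_2 → C_1 sends each 2-simplex [p,q,r] to [q,r] − [p,r] + [p,q]. For instance
  ∂[2,5,8] = [5,8] − [2,8] + [2,5],
  ∂[0,5,7] = [5,7] − [0,7] + [0,5].
The resulting 27×18 matrix has rank 17, and its Smith normal form has invariant factors (1,1,1,1,1,1,1,1,1,1,1,1,1,1,1,1,1).

From H_k ≅ ker(∂_k) / im(∂_{k+1}) we obtain:

  H_1: rank ker ∂_1 − rank ∂_2 = (27 − 8) − 17 = 2, and the invariant factors of ∂_2 are all 1, so H_1 = Z^2.

H_1 = Z^2.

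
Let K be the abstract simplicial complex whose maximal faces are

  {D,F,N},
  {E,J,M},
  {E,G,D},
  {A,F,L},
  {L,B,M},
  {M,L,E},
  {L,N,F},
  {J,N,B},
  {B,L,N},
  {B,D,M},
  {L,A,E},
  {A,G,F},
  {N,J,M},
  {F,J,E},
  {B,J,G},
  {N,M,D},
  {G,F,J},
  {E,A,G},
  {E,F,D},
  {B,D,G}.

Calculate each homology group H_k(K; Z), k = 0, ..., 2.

H_0 ≅ Z,  H_1 ≅ Z ⊕ Z/2,  H_2 = 0.

Fix the vertex order A < B < D < E < F < G < J < L < M < N and write every simplex with vertices in increasing order. Then dim K = 2 and the simplices of K are:

  0-simplices (10): A, B, D, E, F, G, J, L, M, N
  1-simplices (30): AE, AF, AG, AL, BD, BG, BJ, BL, BM, BN, DE, DF, DG, DM, DN, EF, EG, EJ, EL, EM, FG, FJ, FL, FN, GJ, JM, JN, LM, LN, MN
  2-simplices (20): AEG, AEL, AFG, AFL, BDG, BDM, BGJ, BJN, BLM, BLN, DEF, DEG, DFN, DMN, EFJ, EJM, ELM, FGJ, FLN, JMN

so the chain groups are C_0 ≅ Z^10, C_1 ≅ Z^30, C_2 ≅ Z^20.

∂_1: C_1 → C_0 is given by ∂[p,q] = [q] − [p]. For instance
  ∂AL = L − A.
This gives a 10×30 integer matrix of rank 9; reducing to Smith normal form yields diagonal entries (1,1,1,1,1,1,1,1,1).

Boundary ∂_2: C_2 → C_1 sends each 2-simplex [p,q,r] to [q,r] − [p,r] + [p,q]. For instance
  ∂BJN = JN − BN + BJ,
  ∂BGJ = GJ − BJ + BG.
As a 30×20 matrix over Z this has rank 20, with invariant factors (1,1,1,1,1,1,1,1,1,1,1,1,1,1,1,1,1,1,1,2).

From H_k ≅ ker(∂_k) / im(∂_{k+1}) we obtain:

  H_0: rank C_0 − rank ∂_1 = 10 − 9 = 1, and the invariant factors of ∂_1 are all 1, so H_0 = Z.
  H_1: rank ker ∂_1 − rank ∂_2 = (30 − 9) − 20 = 1, and ∂_2 has invariant factor 2 > 1, so H_1 = Z ⊕ Z/2.
  H_2: rank ker ∂_2 − rank ∂_3 = (20 − 20) − 0 = 0, and there is no ∂_3, so H_2 = 0.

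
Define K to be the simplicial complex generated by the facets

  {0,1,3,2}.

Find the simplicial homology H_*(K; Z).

H_0 ≅ Z,  H_1 = 0,  H_2 = 0,  H_3 = 0.

We work with the vertex ordering 0 < 1 < 2 < 3. The simplices of K, each written with vertices in increasing order, are:

  0-simplices (4): [0], [1], [2], [3]
  1-simplices (6): [0,1], [0,2], [0,3], [1,2], [1,3], [2,3]
  2-simplices (4): [0,1,2], [0,1,3], [0,2,3], [1,2,3]
  3-simplices (1): [0,1,2,3]

so the chain groups are C_0 ≅ Z^4, C_1 ≅ Z^6, C_2 ≅ Z^4, C_3 ≅ Z^1.

Boundary ∂_1: C_1 → C_0 maps an edge to its endpoints' difference, ∂[p,q] = q − p.
As a 4×6 matrix over Z this has rank 3, with invariant factors (1,1,1).

∂_2: C_2 → C_1 acts by ∂[p,q,r] = [q,r] − [p,r] + [p,q]. For instance
  ∂[0,1,3] = [1,3] − [0,3] + [0,1],
  ∂[0,2,3] = [2,3] − [0,3] + [0,2].
As a 6×4 matrix over Z this has rank 3, with invariant factors (1,1,1).

Boundary ∂_3: C_3 → C_2 sends each 3-simplex σ to the alternating sum Σ_i (−1)^i (σ with its i-th vertex removed). For instance
  ∂[0,1,2,3] = [1,2,3] − [0,2,3] + [0,1,3] − [0,1,2].
As a 4×1 matrix over Z this has rank 1, with invariant factors (1).

From H_k ≅ ker(∂_k) / im(∂_{k+1}) we obtain:

  H_0: rank C_0 − rank ∂_1 = 4 − 3 = 1, and the invariant factors of ∂_1 are all 1, so H_0 ≅ Z.
  H_1: rank ker ∂_1 − rank ∂_2 = (6 − 3) − 3 = 0, and the invariant factors of ∂_2 are all 1, so H_1 ≅ 0.
  H_2: rank ker ∂_2 − rank ∂_3 = (4 − 3) − 1 = 0, and the invariant factors of ∂_3 are all 1, so H_2 ≅ 0.
  H_3: rank ker ∂_3 − rank ∂_4 = (1 − 1) − 0 = 0, and there is no ∂_4, so H_3 ≅ 0.

(K is a triangulation of the 3-simplex.)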